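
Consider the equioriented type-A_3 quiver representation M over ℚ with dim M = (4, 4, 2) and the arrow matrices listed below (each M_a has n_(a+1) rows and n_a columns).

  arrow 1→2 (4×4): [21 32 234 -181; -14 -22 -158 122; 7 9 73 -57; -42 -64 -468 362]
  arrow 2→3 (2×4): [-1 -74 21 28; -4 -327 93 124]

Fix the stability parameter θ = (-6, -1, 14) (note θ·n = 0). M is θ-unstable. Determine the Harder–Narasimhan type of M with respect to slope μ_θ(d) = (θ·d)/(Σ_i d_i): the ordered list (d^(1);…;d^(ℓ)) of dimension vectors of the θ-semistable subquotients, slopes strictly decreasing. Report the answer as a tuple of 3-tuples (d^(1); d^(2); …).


Barcode: M ≅ I[1,1]^2, I[1,3]^2, I[2,2]^2. HN layers by μ_θ (3 steps, strictly decreasing):
  μ^(1)=14; μ^(2)=-1; μ^(3)=-6

((0, 0, 2); (0, 4, 0); (4, 0, 0))


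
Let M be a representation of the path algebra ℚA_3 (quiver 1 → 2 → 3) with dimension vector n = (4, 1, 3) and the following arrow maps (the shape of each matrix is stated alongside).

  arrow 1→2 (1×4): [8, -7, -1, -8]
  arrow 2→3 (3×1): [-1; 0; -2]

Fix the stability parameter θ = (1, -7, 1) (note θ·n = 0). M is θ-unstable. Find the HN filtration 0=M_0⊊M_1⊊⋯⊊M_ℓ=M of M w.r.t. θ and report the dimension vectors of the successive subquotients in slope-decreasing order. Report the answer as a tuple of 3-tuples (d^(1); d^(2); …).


Via rank(M_{q-1}∘⋯∘M_p): M ≅ I[1,1]^3, I[1,3], I[3,3]^2.
μ_θ-semistable layers: μ^(1)=1; μ^(2)=-3

((3, 0, 3); (1, 1, 0))


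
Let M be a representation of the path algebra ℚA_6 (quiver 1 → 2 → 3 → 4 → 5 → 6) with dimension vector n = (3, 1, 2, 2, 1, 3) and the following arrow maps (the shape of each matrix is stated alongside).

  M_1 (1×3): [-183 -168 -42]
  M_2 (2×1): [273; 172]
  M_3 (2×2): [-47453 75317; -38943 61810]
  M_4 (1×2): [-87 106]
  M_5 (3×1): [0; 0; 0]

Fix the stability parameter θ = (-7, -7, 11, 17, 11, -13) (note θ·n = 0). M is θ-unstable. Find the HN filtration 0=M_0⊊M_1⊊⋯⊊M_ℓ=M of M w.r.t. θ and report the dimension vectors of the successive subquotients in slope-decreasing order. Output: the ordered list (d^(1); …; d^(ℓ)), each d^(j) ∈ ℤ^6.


Interval decomposition of M: I[1,1]^2, I[1,5], I[3,4], I[6,6]^3.
HN type (ℓ=5): μ^(1)=17; μ^(2)=14; μ^(3)=11; μ^(4)=-7; μ^(5)=-13

((0, 0, 0, 1, 0, 0); (0, 0, 0, 1, 1, 0); (0, 0, 2, 0, 0, 0); (3, 1, 0, 0, 0, 0); (0, 0, 0, 0, 0, 3))


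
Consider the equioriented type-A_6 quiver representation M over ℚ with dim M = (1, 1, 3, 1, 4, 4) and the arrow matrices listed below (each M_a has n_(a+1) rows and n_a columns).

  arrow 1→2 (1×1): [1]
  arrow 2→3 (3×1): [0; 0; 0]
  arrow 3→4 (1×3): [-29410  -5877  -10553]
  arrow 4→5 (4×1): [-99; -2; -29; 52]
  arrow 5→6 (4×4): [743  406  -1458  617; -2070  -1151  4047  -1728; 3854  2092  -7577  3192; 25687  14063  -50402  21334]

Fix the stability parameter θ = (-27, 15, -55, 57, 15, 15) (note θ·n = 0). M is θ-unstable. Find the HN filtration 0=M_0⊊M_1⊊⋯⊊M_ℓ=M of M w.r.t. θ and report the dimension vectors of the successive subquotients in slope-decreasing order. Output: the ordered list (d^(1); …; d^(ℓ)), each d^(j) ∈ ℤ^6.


Barcode: M ≅ I[1,2], I[3,3]^2, I[3,6], I[5,6]^3. HN layers by μ_θ (4 steps, strictly decreasing):
  μ^(1)=29; μ^(2)=15; μ^(3)=-27; μ^(4)=-55

((0, 0, 0, 1, 1, 1); (0, 1, 0, 0, 3, 3); (1, 0, 0, 0, 0, 0); (0, 0, 3, 0, 0, 0))


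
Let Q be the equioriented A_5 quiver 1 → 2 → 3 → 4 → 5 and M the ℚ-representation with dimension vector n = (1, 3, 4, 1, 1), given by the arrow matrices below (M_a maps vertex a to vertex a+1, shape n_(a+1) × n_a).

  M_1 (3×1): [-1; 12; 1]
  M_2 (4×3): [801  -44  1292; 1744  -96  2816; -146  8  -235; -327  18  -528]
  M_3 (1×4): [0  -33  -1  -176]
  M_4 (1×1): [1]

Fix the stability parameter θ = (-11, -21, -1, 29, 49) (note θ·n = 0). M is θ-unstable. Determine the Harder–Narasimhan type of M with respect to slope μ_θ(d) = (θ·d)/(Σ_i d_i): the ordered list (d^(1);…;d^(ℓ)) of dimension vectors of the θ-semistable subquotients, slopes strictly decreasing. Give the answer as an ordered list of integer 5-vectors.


Interval decomposition of M: I[1,5], I[2,3]^2, I[3,3].
HN type (ℓ=5): μ^(1)=49; μ^(2)=29; μ^(3)=-1; μ^(4)=-16; μ^(5)=-21

((0, 0, 0, 0, 1); (0, 0, 0, 1, 0); (0, 0, 4, 0, 0); (1, 1, 0, 0, 0); (0, 2, 0, 0, 0))


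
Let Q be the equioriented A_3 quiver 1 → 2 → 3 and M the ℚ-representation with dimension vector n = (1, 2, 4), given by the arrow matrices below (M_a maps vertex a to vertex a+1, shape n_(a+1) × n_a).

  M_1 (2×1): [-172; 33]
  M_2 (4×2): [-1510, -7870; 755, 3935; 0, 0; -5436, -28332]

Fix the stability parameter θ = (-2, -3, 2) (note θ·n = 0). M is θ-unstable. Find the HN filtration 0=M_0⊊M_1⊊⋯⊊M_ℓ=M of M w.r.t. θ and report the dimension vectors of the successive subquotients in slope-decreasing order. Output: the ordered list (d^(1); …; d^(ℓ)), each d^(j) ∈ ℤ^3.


Interval decomposition of M: I[1,3], I[2,2], I[3,3]^3.
HN type (ℓ=3): μ^(1)=2; μ^(2)=-5/2; μ^(3)=-3

((0, 0, 4); (1, 1, 0); (0, 1, 0))


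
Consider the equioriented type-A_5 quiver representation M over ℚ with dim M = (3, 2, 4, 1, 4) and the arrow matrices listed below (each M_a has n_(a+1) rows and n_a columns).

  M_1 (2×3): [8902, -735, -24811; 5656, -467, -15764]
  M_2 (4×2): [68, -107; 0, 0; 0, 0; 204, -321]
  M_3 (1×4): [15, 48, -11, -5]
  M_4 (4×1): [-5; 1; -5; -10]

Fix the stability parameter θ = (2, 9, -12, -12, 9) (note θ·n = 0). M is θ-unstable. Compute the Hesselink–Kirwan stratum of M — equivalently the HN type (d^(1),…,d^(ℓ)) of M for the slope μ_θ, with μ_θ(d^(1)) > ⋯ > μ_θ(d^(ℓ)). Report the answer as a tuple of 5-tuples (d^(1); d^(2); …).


Via rank(M_{q-1}∘⋯∘M_p): M ≅ I[1,1], I[1,2], I[1,3], I[3,3]^2, I[3,5], I[5,5]^3.
μ_θ-semistable layers: μ^(1)=9; μ^(2)=2; μ^(3)=-1/3; μ^(4)=-12

((0, 1, 0, 0, 4); (2, 0, 0, 0, 0); (1, 1, 1, 0, 0); (0, 0, 3, 1, 0))


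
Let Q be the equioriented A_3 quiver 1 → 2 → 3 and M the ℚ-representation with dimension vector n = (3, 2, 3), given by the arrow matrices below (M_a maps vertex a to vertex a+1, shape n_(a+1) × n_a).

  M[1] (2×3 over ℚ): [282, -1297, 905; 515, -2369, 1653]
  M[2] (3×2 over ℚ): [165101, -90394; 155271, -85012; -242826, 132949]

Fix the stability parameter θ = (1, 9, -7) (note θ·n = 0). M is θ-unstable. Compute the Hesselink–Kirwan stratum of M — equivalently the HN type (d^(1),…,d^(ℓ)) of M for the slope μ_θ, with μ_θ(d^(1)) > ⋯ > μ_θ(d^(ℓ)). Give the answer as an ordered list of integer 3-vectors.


Via rank(M_{q-1}∘⋯∘M_p): M ≅ I[1,1], I[1,3]^2, I[3,3].
μ_θ-semistable layers: μ^(1)=1; μ^(2)=-7

((3, 2, 2); (0, 0, 1))


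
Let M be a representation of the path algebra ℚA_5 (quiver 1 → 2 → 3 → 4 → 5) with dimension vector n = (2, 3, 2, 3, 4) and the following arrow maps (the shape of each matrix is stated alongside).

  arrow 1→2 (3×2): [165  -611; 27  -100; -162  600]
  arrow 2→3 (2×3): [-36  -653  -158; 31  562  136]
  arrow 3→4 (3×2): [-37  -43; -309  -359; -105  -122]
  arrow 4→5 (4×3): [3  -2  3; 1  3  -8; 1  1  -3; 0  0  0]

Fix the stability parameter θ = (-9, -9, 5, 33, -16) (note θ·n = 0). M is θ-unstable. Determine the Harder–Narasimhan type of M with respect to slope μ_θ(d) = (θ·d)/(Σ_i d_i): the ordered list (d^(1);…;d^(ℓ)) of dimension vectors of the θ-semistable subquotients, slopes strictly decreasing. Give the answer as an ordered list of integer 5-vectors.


Interval decomposition of M: I[1,5]^2, I[2,2], I[4,5], I[5,5].
HN type (ℓ=4): μ^(1)=17/2; μ^(2)=5; μ^(3)=-9; μ^(4)=-16

((0, 0, 0, 3, 3); (0, 0, 2, 0, 0); (2, 3, 0, 0, 0); (0, 0, 0, 0, 1))


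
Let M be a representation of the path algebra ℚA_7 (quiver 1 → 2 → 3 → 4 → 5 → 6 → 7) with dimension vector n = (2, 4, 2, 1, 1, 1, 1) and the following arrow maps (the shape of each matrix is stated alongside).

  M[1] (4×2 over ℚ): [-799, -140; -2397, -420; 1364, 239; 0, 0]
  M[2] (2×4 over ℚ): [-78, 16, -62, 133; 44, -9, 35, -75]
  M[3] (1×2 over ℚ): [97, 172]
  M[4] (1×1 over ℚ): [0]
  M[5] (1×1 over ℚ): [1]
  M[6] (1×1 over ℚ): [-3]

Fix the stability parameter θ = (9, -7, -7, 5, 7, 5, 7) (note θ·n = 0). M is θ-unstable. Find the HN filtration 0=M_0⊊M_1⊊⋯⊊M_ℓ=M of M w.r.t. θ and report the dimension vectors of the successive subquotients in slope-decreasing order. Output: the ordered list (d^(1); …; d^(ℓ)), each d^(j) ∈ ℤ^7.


Barcode: M ≅ I[1,3], I[1,4], I[2,2]^2, I[5,7]. HN layers by μ_θ (5 steps, strictly decreasing):
  μ^(1)=7; μ^(2)=6; μ^(3)=5; μ^(4)=-5/3; μ^(5)=-7

((0, 0, 0, 0, 0, 0, 1); (0, 0, 0, 0, 1, 1, 0); (0, 0, 0, 1, 0, 0, 0); (2, 2, 2, 0, 0, 0, 0); (0, 2, 0, 0, 0, 0, 0))


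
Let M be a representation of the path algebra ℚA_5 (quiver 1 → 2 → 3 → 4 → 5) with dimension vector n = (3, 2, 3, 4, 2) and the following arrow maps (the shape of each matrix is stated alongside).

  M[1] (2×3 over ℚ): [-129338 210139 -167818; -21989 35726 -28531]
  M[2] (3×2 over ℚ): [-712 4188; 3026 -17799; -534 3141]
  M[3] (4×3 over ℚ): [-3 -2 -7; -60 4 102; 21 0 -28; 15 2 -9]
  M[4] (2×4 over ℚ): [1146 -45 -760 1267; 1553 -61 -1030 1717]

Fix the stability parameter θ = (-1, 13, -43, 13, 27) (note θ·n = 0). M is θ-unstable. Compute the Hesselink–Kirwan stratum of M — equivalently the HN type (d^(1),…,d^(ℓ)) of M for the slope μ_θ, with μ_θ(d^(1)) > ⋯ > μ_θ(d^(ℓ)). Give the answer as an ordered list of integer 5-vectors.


Interval decomposition of M: I[1,1], I[1,2], I[1,5], I[3,3], I[3,5], I[4,4]^2.
HN type (ℓ=5): μ^(1)=27; μ^(2)=13; μ^(3)=-1; μ^(4)=-31/3; μ^(5)=-43

((0, 0, 0, 0, 2); (0, 1, 0, 4, 0); (2, 0, 0, 0, 0); (1, 1, 1, 0, 0); (0, 0, 2, 0, 0))


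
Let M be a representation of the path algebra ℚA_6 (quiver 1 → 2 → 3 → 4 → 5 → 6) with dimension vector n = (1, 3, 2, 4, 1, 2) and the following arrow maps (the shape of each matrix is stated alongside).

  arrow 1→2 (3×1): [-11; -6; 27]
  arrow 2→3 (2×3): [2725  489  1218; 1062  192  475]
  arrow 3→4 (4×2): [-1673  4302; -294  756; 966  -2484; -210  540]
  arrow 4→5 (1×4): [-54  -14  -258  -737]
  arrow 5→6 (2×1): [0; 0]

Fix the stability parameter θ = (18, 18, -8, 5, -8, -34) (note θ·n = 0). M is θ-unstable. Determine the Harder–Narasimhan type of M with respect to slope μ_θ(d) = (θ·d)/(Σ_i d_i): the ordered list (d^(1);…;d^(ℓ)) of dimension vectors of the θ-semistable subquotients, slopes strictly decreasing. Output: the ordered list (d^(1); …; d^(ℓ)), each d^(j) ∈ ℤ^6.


Barcode: M ≅ I[1,4], I[2,2], I[2,3], I[4,4]^2, I[4,5], I[6,6]^2. HN layers by μ_θ (5 steps, strictly decreasing):
  μ^(1)=18; μ^(2)=33/4; μ^(3)=5; μ^(4)=-3/2; μ^(5)=-34

((0, 1, 0, 0, 0, 0); (1, 1, 1, 1, 0, 0); (0, 1, 1, 2, 0, 0); (0, 0, 0, 1, 1, 0); (0, 0, 0, 0, 0, 2))


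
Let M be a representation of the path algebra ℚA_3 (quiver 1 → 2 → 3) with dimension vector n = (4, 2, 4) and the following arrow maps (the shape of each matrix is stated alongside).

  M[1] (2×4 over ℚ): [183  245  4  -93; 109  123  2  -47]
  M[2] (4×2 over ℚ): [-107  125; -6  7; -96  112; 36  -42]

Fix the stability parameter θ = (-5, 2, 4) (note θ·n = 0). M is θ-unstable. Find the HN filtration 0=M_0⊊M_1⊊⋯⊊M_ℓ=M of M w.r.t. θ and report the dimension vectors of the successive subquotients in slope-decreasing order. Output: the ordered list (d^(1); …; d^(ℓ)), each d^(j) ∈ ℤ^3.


Via rank(M_{q-1}∘⋯∘M_p): M ≅ I[1,1]^2, I[1,3]^2, I[3,3]^2.
μ_θ-semistable layers: μ^(1)=4; μ^(2)=2; μ^(3)=-5

((0, 0, 4); (0, 2, 0); (4, 0, 0))


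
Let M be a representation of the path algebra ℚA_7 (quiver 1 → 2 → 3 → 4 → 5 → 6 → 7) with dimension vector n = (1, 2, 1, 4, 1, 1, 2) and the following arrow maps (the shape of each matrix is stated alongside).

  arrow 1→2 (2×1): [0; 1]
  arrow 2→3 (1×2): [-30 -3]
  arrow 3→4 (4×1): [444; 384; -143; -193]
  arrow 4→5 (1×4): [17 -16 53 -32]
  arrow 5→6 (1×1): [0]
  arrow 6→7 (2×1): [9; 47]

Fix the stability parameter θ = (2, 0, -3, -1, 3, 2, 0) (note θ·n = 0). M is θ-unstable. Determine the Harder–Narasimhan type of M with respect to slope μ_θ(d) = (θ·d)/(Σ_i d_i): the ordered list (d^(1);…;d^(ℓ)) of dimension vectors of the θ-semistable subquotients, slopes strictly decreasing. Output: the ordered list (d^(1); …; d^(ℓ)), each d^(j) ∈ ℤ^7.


Via rank(M_{q-1}∘⋯∘M_p): M ≅ I[1,5], I[2,2], I[4,4]^3, I[6,7], I[7,7].
μ_θ-semistable layers: μ^(1)=3; μ^(2)=1; μ^(3)=0; μ^(4)=-1/2; μ^(5)=-1

((0, 0, 0, 0, 1, 0, 0); (0, 0, 0, 0, 0, 1, 1); (0, 1, 0, 0, 0, 0, 1); (1, 1, 1, 1, 0, 0, 0); (0, 0, 0, 3, 0, 0, 0))


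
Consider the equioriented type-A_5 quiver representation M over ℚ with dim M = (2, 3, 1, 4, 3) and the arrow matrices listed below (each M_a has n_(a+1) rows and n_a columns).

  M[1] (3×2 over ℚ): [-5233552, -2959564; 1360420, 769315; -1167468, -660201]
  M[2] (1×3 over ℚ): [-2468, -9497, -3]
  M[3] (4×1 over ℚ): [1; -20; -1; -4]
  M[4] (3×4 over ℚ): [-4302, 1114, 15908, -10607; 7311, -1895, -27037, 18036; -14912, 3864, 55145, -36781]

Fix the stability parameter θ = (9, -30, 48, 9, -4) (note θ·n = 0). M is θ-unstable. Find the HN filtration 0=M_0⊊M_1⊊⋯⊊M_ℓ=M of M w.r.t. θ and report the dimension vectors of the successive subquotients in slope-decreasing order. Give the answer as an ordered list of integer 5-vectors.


Barcode: M ≅ I[1,1], I[1,2], I[2,2], I[2,5], I[4,4], I[4,5]^2. HN layers by μ_θ (5 steps, strictly decreasing):
  μ^(1)=53/3; μ^(2)=9; μ^(3)=5/2; μ^(4)=-21/2; μ^(5)=-30

((0, 0, 1, 1, 1); (1, 0, 0, 1, 0); (0, 0, 0, 2, 2); (1, 1, 0, 0, 0); (0, 2, 0, 0, 0))


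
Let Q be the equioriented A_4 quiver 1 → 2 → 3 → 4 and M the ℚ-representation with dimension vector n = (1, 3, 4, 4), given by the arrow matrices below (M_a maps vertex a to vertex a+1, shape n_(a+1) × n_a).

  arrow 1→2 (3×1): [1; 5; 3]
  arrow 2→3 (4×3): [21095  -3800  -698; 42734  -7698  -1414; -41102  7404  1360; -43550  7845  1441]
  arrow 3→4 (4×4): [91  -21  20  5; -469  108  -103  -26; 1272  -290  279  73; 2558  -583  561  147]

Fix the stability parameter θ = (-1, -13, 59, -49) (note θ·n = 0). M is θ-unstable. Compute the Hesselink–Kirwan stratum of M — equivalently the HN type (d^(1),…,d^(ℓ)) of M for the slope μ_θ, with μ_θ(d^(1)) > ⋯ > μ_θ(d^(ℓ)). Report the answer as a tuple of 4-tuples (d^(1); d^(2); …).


Interval decomposition of M: I[1,4], I[2,2], I[2,4], I[3,3], I[3,4], I[4,4].
HN type (ℓ=5): μ^(1)=59; μ^(2)=5; μ^(3)=-7; μ^(4)=-13; μ^(5)=-49

((0, 0, 1, 0); (0, 0, 3, 3); (1, 1, 0, 0); (0, 2, 0, 0); (0, 0, 0, 1))


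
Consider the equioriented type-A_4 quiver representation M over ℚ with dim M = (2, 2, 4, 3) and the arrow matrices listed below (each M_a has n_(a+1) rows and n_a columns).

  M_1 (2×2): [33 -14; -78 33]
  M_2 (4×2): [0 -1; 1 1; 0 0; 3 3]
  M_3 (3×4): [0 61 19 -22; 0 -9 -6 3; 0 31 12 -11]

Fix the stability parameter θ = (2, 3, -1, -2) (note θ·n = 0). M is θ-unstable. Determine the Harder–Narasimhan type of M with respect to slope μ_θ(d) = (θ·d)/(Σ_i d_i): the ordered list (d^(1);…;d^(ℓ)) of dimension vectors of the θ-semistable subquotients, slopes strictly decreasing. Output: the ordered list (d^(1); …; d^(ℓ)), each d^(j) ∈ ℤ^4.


Via rank(M_{q-1}∘⋯∘M_p): M ≅ I[1,3], I[1,4], I[3,3], I[3,4], I[4,4].
μ_θ-semistable layers: μ^(1)=4/3; μ^(2)=1/2; μ^(3)=-1; μ^(4)=-3/2; μ^(5)=-2

((1, 1, 1, 0); (1, 1, 1, 1); (0, 0, 1, 0); (0, 0, 1, 1); (0, 0, 0, 1))


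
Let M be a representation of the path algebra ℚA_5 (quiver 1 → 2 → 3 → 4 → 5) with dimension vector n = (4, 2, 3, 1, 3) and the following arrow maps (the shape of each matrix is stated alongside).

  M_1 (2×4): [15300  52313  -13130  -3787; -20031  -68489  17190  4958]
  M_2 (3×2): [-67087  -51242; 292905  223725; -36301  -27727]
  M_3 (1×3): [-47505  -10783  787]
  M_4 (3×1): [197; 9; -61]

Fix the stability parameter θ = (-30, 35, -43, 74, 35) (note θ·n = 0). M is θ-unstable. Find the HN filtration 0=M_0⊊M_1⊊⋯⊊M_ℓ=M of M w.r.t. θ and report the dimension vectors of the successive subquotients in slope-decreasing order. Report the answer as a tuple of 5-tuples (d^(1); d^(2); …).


Via rank(M_{q-1}∘⋯∘M_p): M ≅ I[1,1]^2, I[1,3], I[1,5], I[3,3], I[5,5]^2.
μ_θ-semistable layers: μ^(1)=109/2; μ^(2)=35; μ^(3)=-4; μ^(4)=-30; μ^(5)=-43

((0, 0, 0, 1, 1); (0, 0, 0, 0, 2); (0, 2, 2, 0, 0); (4, 0, 0, 0, 0); (0, 0, 1, 0, 0))


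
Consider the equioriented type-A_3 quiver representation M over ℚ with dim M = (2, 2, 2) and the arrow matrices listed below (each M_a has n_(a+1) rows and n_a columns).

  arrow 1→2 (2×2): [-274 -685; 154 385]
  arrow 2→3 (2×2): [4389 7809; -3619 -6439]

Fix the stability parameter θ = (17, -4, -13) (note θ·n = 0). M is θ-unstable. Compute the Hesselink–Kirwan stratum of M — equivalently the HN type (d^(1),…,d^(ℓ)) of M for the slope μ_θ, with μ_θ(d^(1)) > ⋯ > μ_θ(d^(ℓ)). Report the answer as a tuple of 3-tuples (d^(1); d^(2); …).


Interval decomposition of M: I[1,1], I[1,2], I[2,3], I[3,3].
HN type (ℓ=4): μ^(1)=17; μ^(2)=13/2; μ^(3)=-17/2; μ^(4)=-13

((1, 0, 0); (1, 1, 0); (0, 1, 1); (0, 0, 1))


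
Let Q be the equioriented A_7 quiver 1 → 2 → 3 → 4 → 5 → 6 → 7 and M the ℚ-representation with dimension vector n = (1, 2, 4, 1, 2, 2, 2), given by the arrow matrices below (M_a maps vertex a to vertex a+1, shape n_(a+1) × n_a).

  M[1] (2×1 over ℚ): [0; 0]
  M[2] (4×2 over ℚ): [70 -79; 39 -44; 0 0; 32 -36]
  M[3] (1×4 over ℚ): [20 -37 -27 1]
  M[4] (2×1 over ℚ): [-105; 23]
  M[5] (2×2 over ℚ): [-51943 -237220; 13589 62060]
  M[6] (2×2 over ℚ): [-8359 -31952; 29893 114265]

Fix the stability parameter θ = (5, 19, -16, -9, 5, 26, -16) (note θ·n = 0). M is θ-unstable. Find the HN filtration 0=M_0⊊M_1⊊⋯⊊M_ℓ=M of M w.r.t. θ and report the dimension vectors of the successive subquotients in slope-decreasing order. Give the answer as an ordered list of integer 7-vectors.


Interval decomposition of M: I[1,1], I[2,3], I[2,7], I[3,3]^2, I[5,5], I[6,7].
HN type (ℓ=4): μ^(1)=5; μ^(2)=3/2; μ^(3)=-2; μ^(4)=-16

((1, 0, 0, 0, 2, 2, 2); (0, 1, 1, 0, 0, 0, 0); (0, 1, 1, 1, 0, 0, 0); (0, 0, 2, 0, 0, 0, 0))


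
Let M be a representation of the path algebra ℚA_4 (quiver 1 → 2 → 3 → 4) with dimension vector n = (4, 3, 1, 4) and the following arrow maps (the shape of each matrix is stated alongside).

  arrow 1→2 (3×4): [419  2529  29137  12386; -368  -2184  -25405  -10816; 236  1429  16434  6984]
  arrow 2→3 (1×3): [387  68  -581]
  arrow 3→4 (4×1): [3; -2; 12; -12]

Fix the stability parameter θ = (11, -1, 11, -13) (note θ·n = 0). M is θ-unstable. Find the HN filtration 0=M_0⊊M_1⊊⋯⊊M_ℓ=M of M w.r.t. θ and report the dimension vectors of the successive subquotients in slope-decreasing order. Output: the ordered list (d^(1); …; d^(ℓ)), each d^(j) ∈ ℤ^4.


Interval decomposition of M: I[1,1], I[1,2]^2, I[1,4], I[4,4]^3.
HN type (ℓ=4): μ^(1)=11; μ^(2)=5; μ^(3)=2; μ^(4)=-13

((1, 0, 0, 0); (2, 2, 0, 0); (1, 1, 1, 1); (0, 0, 0, 3))


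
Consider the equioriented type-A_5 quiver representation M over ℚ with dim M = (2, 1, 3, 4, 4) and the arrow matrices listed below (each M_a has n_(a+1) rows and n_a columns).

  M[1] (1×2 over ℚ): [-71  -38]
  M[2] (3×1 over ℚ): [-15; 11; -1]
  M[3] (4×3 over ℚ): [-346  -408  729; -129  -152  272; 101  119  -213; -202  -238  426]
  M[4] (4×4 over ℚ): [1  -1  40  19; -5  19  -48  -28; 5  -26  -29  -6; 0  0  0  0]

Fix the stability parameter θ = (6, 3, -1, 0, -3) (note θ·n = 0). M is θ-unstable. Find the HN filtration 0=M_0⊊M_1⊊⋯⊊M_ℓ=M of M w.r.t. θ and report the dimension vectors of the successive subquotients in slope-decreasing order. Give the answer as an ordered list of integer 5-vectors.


Via rank(M_{q-1}∘⋯∘M_p): M ≅ I[1,1], I[1,5], I[3,4], I[3,5], I[4,5], I[5,5].
μ_θ-semistable layers: μ^(1)=6; μ^(2)=1; μ^(3)=0; μ^(4)=-1; μ^(5)=-4/3; μ^(6)=-3/2; μ^(7)=-3

((1, 0, 0, 0, 0); (1, 1, 1, 1, 1); (0, 0, 0, 1, 0); (0, 0, 1, 0, 0); (0, 0, 1, 1, 1); (0, 0, 0, 1, 1); (0, 0, 0, 0, 1))


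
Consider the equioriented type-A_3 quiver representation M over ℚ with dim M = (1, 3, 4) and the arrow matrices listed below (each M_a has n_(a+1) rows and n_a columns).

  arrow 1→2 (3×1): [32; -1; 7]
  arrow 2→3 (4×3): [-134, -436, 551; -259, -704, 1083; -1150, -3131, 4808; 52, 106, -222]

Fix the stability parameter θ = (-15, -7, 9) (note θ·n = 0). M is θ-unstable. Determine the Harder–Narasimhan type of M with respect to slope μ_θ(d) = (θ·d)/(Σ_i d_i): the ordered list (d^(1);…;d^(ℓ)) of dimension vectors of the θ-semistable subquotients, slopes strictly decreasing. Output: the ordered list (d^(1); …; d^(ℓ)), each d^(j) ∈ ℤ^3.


Via rank(M_{q-1}∘⋯∘M_p): M ≅ I[1,3], I[2,3]^2, I[3,3].
μ_θ-semistable layers: μ^(1)=9; μ^(2)=-7; μ^(3)=-15

((0, 0, 4); (0, 3, 0); (1, 0, 0))


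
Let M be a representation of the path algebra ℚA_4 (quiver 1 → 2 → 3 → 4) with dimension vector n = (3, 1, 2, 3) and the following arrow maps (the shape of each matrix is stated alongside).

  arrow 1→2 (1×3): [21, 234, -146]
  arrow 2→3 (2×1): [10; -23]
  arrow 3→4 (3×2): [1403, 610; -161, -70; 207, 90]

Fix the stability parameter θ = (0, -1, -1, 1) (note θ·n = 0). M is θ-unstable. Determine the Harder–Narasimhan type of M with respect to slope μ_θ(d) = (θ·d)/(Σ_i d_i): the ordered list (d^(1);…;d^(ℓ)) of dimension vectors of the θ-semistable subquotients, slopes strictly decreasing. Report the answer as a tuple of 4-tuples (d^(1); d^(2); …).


Interval decomposition of M: I[1,1]^2, I[1,3], I[3,4], I[4,4]^2.
HN type (ℓ=4): μ^(1)=1; μ^(2)=0; μ^(3)=-2/3; μ^(4)=-1

((0, 0, 0, 3); (2, 0, 0, 0); (1, 1, 1, 0); (0, 0, 1, 0))


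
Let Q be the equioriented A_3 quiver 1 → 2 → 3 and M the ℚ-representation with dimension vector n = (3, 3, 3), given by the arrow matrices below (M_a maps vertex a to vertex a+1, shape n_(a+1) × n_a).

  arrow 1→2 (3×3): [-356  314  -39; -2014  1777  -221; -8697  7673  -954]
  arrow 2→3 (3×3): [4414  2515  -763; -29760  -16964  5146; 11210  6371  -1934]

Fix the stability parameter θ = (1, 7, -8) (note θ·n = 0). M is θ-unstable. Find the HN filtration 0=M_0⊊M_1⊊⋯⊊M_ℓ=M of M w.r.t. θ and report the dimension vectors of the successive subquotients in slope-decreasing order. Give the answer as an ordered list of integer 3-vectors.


Barcode: M ≅ I[1,2], I[1,3]^2, I[3,3]. HN layers by μ_θ (4 steps, strictly decreasing):
  μ^(1)=7; μ^(2)=1; μ^(3)=0; μ^(4)=-8

((0, 1, 0); (1, 0, 0); (2, 2, 2); (0, 0, 1))


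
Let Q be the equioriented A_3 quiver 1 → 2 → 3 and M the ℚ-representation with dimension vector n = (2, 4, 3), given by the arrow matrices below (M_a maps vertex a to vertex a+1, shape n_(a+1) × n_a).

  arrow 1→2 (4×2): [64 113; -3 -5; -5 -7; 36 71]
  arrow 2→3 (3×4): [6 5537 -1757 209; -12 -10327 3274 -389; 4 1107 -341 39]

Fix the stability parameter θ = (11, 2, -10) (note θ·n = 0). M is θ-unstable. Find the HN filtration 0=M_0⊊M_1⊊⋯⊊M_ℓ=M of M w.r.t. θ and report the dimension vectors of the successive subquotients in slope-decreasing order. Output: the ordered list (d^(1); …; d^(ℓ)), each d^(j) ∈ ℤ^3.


Via rank(M_{q-1}∘⋯∘M_p): M ≅ I[1,3]^2, I[2,2], I[2,3].
μ_θ-semistable layers: μ^(1)=2; μ^(2)=1; μ^(3)=-4

((0, 1, 0); (2, 2, 2); (0, 1, 1))


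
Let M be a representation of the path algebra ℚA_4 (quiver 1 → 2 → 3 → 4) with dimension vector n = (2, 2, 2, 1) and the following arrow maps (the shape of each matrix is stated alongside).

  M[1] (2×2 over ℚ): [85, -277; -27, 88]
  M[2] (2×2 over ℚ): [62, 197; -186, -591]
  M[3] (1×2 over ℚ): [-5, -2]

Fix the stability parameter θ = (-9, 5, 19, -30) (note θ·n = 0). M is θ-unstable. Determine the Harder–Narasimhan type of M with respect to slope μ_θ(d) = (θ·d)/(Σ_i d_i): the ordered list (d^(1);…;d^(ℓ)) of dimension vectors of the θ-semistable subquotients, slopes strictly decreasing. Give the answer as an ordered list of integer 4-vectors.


Interval decomposition of M: I[1,2], I[1,4], I[3,3].
HN type (ℓ=4): μ^(1)=19; μ^(2)=5; μ^(3)=-2; μ^(4)=-9

((0, 0, 1, 0); (0, 1, 0, 0); (0, 1, 1, 1); (2, 0, 0, 0))


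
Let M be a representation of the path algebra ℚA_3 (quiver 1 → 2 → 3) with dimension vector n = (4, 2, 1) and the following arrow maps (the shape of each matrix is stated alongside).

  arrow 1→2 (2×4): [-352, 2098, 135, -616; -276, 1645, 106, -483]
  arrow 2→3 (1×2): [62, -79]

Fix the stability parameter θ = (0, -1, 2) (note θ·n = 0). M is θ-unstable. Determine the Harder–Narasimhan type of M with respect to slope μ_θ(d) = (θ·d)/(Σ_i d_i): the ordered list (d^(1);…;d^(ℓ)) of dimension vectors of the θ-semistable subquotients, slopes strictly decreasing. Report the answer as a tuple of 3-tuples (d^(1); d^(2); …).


Barcode: M ≅ I[1,1]^2, I[1,2], I[1,3]. HN layers by μ_θ (3 steps, strictly decreasing):
  μ^(1)=2; μ^(2)=0; μ^(3)=-1/2

((0, 0, 1); (2, 0, 0); (2, 2, 0))


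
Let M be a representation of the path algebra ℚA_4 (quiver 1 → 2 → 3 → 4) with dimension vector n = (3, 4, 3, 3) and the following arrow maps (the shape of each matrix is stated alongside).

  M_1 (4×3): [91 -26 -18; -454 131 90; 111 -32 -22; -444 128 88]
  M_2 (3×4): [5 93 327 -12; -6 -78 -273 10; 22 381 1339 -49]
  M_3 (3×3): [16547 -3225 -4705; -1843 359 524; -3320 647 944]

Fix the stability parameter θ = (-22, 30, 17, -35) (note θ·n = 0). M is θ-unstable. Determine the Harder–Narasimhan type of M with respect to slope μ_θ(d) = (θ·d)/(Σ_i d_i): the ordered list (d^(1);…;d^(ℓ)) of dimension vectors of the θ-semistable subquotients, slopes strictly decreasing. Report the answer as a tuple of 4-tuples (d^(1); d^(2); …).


Interval decomposition of M: I[1,1], I[1,4]^2, I[2,2], I[2,4].
HN type (ℓ=3): μ^(1)=30; μ^(2)=4; μ^(3)=-22

((0, 1, 0, 0); (0, 3, 3, 3); (3, 0, 0, 0))


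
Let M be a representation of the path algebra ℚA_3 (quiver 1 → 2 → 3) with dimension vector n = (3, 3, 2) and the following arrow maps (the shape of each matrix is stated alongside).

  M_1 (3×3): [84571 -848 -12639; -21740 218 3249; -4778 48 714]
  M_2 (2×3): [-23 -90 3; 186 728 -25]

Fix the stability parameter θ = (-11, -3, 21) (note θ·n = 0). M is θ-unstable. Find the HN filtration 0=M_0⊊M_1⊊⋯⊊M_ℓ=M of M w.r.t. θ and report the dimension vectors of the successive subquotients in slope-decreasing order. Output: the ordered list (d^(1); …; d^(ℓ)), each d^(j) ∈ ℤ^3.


Via rank(M_{q-1}∘⋯∘M_p): M ≅ I[1,1], I[1,2], I[1,3], I[2,3].
μ_θ-semistable layers: μ^(1)=21; μ^(2)=-3; μ^(3)=-11

((0, 0, 2); (0, 3, 0); (3, 0, 0))


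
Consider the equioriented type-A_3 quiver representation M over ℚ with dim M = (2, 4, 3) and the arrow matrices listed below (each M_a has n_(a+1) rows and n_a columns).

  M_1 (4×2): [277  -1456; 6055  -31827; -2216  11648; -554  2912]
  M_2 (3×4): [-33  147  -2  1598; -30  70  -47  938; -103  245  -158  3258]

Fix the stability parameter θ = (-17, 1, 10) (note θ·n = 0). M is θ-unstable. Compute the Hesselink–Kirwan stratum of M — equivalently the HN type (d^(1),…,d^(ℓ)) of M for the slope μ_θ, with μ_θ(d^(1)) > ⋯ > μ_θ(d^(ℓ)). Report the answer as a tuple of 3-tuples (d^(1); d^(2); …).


Via rank(M_{q-1}∘⋯∘M_p): M ≅ I[1,2], I[1,3], I[2,3]^2.
μ_θ-semistable layers: μ^(1)=10; μ^(2)=1; μ^(3)=-17

((0, 0, 3); (0, 4, 0); (2, 0, 0))


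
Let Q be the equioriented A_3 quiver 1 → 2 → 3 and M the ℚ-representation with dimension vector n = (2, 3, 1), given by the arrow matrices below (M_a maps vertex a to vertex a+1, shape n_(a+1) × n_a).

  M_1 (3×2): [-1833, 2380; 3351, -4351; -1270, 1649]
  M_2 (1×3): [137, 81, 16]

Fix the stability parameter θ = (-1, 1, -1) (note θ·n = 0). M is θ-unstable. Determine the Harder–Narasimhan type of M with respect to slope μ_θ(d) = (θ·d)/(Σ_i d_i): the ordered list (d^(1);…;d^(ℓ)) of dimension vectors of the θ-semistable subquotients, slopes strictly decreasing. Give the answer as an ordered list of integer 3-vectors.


Interval decomposition of M: I[1,2], I[1,3], I[2,2].
HN type (ℓ=3): μ^(1)=1; μ^(2)=0; μ^(3)=-1

((0, 2, 0); (0, 1, 1); (2, 0, 0))


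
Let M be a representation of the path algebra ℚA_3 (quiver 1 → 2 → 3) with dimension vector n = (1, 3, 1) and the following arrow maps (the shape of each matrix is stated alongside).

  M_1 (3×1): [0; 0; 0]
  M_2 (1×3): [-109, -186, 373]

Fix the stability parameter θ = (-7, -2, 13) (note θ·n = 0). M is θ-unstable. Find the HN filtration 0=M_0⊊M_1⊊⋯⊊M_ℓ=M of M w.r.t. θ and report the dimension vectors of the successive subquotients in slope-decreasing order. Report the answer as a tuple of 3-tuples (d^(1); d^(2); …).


Via rank(M_{q-1}∘⋯∘M_p): M ≅ I[1,1], I[2,2]^2, I[2,3].
μ_θ-semistable layers: μ^(1)=13; μ^(2)=-2; μ^(3)=-7

((0, 0, 1); (0, 3, 0); (1, 0, 0))


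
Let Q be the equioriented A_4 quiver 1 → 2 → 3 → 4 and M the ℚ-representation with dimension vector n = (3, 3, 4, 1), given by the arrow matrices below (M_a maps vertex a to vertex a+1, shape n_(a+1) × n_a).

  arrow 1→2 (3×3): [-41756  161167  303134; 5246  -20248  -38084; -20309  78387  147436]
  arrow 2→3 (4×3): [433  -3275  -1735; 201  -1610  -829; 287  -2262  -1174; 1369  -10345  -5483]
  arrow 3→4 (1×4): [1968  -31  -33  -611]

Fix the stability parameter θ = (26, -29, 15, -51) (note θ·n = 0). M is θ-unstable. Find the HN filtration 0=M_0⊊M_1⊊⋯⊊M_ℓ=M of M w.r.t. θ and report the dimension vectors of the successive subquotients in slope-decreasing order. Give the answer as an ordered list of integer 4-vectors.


Via rank(M_{q-1}∘⋯∘M_p): M ≅ I[1,1], I[1,3], I[1,4], I[2,3], I[3,3].
μ_θ-semistable layers: μ^(1)=26; μ^(2)=15; μ^(3)=-3/2; μ^(4)=-39/4; μ^(5)=-29

((1, 0, 0, 0); (0, 0, 3, 0); (1, 1, 0, 0); (1, 1, 1, 1); (0, 1, 0, 0))


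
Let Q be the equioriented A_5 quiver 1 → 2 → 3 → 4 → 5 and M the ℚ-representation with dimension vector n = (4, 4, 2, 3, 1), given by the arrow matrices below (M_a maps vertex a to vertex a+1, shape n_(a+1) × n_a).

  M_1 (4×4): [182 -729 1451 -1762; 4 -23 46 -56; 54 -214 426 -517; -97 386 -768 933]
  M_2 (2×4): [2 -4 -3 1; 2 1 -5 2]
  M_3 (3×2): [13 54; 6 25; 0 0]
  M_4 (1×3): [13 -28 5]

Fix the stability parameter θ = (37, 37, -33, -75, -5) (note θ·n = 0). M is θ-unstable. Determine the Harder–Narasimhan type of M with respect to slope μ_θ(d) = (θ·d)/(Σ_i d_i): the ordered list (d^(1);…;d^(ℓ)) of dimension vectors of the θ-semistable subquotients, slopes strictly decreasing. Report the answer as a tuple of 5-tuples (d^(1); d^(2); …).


Barcode: M ≅ I[1,2]^2, I[1,4], I[1,5], I[4,4]. HN layers by μ_θ (4 steps, strictly decreasing):
  μ^(1)=37; μ^(2)=-5; μ^(3)=-17/2; μ^(4)=-75

((2, 2, 0, 0, 0); (0, 0, 0, 0, 1); (2, 2, 2, 2, 0); (0, 0, 0, 1, 0))


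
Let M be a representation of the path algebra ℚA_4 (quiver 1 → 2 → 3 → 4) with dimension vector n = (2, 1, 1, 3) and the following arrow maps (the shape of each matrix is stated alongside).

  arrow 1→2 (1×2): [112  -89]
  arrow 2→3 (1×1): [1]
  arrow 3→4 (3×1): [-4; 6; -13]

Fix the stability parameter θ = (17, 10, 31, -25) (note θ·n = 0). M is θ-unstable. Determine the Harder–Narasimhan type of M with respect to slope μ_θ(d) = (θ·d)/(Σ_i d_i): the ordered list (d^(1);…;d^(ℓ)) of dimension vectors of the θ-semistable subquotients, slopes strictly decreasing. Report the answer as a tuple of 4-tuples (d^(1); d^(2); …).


Barcode: M ≅ I[1,1], I[1,4], I[4,4]^2. HN layers by μ_θ (3 steps, strictly decreasing):
  μ^(1)=17; μ^(2)=33/4; μ^(3)=-25

((1, 0, 0, 0); (1, 1, 1, 1); (0, 0, 0, 2))


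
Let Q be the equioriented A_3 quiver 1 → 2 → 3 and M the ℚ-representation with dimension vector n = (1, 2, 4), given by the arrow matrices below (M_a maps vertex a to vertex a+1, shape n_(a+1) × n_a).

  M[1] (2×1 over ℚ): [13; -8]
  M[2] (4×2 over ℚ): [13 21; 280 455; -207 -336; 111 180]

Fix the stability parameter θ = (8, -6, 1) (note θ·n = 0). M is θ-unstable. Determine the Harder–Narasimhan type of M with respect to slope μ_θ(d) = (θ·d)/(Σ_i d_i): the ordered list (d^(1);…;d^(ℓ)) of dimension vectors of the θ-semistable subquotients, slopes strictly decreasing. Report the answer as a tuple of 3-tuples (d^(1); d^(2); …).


Barcode: M ≅ I[1,3], I[2,3], I[3,3]^2. HN layers by μ_θ (2 steps, strictly decreasing):
  μ^(1)=1; μ^(2)=-6

((1, 1, 4); (0, 1, 0))


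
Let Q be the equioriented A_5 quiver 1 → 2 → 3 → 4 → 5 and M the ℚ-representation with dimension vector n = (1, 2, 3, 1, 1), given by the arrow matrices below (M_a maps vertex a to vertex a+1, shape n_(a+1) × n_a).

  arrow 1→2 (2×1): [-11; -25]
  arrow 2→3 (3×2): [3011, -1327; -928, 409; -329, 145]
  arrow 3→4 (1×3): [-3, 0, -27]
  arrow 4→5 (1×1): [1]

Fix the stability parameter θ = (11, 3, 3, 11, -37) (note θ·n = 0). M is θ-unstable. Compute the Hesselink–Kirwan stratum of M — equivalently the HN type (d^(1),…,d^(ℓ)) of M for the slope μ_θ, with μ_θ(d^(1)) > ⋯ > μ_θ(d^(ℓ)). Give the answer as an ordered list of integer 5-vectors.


Interval decomposition of M: I[1,3], I[2,5], I[3,3].
HN type (ℓ=3): μ^(1)=17/3; μ^(2)=3; μ^(3)=-5

((1, 1, 1, 0, 0); (0, 0, 1, 0, 0); (0, 1, 1, 1, 1))


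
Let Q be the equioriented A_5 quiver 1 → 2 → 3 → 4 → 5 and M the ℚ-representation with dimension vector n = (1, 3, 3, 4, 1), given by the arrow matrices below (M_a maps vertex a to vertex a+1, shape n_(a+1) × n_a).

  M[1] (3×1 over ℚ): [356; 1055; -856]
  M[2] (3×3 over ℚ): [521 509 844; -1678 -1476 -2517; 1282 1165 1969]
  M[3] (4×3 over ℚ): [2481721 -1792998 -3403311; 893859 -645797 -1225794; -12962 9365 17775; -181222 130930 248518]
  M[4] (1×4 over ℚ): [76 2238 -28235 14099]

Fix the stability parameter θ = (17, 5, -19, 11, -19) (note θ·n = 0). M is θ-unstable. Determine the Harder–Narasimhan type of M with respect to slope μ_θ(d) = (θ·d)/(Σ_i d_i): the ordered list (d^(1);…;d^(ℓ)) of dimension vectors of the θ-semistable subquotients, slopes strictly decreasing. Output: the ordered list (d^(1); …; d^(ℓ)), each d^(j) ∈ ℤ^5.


Interval decomposition of M: I[1,5], I[2,4]^2, I[4,4].
HN type (ℓ=3): μ^(1)=11; μ^(2)=-1; μ^(3)=-7

((0, 0, 0, 3, 0); (1, 1, 1, 1, 1); (0, 2, 2, 0, 0))


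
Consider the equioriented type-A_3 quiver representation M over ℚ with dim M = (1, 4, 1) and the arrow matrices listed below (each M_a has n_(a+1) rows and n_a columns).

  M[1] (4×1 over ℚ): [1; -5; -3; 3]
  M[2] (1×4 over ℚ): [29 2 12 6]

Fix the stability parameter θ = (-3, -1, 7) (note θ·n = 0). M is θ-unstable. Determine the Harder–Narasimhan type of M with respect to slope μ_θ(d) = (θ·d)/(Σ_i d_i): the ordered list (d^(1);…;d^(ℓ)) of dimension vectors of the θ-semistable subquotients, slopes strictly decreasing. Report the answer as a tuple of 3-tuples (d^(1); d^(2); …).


Interval decomposition of M: I[1,3], I[2,2]^3.
HN type (ℓ=3): μ^(1)=7; μ^(2)=-1; μ^(3)=-3

((0, 0, 1); (0, 4, 0); (1, 0, 0))


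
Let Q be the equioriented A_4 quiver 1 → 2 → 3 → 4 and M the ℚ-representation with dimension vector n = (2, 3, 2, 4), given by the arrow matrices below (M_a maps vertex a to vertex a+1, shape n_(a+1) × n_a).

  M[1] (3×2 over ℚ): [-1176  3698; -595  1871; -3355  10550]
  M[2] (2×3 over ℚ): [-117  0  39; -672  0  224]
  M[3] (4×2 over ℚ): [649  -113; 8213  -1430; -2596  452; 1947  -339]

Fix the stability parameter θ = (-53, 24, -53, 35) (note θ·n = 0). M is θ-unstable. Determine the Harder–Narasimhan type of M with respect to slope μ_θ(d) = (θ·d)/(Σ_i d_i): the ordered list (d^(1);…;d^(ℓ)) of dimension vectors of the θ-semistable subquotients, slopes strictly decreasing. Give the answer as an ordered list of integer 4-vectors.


Interval decomposition of M: I[1,2], I[1,4], I[2,2], I[3,4], I[4,4]^2.
HN type (ℓ=4): μ^(1)=35; μ^(2)=24; μ^(3)=-29/2; μ^(4)=-53

((0, 0, 0, 4); (0, 2, 0, 0); (0, 1, 1, 0); (2, 0, 1, 0))


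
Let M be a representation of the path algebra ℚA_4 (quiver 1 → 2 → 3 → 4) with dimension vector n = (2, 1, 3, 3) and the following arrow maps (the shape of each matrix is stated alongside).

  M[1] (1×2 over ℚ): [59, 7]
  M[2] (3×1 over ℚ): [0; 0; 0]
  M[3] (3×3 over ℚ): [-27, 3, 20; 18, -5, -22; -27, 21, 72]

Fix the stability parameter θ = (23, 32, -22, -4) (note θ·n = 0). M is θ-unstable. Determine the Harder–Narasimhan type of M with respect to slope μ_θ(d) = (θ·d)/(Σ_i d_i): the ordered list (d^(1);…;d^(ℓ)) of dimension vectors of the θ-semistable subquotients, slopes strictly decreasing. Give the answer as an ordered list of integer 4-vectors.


Interval decomposition of M: I[1,1], I[1,2], I[3,3], I[3,4]^2, I[4,4].
HN type (ℓ=4): μ^(1)=32; μ^(2)=23; μ^(3)=-4; μ^(4)=-22

((0, 1, 0, 0); (2, 0, 0, 0); (0, 0, 0, 3); (0, 0, 3, 0))


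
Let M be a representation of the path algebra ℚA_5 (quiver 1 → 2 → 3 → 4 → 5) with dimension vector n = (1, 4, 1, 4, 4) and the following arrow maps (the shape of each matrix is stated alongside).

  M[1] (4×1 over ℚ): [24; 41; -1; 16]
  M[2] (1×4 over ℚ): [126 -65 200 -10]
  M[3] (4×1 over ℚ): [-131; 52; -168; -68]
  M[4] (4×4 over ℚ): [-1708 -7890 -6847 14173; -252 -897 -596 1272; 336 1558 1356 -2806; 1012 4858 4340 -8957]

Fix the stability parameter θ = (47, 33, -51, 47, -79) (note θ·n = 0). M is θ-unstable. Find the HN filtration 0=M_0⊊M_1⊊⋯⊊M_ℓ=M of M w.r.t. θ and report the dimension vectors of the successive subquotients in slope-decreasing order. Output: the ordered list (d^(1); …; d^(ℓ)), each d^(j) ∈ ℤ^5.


Interval decomposition of M: I[1,4], I[2,2]^3, I[4,5]^3, I[5,5].
HN type (ℓ=5): μ^(1)=47; μ^(2)=33; μ^(3)=29/3; μ^(4)=-16; μ^(5)=-79

((0, 0, 0, 1, 0); (0, 3, 0, 0, 0); (1, 1, 1, 0, 0); (0, 0, 0, 3, 3); (0, 0, 0, 0, 1))


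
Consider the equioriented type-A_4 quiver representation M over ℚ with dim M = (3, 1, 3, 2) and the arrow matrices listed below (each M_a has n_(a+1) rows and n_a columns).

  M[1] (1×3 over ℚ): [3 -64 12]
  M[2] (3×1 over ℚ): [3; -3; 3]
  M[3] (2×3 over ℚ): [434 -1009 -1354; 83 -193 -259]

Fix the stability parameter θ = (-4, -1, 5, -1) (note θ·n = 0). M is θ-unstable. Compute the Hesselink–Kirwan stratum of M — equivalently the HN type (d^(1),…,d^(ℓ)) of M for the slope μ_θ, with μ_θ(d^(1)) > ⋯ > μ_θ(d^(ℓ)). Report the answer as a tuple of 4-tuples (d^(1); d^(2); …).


Barcode: M ≅ I[1,1]^2, I[1,4], I[3,3], I[3,4]. HN layers by μ_θ (4 steps, strictly decreasing):
  μ^(1)=5; μ^(2)=2; μ^(3)=-1; μ^(4)=-4

((0, 0, 1, 0); (0, 0, 2, 2); (0, 1, 0, 0); (3, 0, 0, 0))


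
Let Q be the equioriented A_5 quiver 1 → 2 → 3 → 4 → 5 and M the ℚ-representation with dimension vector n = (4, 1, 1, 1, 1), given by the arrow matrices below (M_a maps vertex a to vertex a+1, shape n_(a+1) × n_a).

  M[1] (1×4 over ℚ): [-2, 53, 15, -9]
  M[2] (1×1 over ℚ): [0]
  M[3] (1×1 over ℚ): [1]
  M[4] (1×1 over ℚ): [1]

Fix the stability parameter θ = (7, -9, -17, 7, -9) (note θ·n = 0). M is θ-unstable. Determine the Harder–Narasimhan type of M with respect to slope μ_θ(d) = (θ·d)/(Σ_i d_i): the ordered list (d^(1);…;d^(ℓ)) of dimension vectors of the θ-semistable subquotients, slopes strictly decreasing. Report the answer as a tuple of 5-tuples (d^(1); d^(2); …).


Interval decomposition of M: I[1,1]^3, I[1,2], I[3,5].
HN type (ℓ=3): μ^(1)=7; μ^(2)=-1; μ^(3)=-17

((3, 0, 0, 0, 0); (1, 1, 0, 1, 1); (0, 0, 1, 0, 0))
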